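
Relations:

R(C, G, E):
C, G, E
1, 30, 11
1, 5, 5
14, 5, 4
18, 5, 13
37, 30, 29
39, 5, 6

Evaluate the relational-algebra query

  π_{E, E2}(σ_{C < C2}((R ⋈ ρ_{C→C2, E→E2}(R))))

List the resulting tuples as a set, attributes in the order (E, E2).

{(11, 29), (13, 6), (4, 13), (4, 6), (5, 13), (5, 4), (5, 6)}

ρ[C→C2, E→E2]: schema becomes (C2, G, E2); tuples unchanged.
Natural join on G: {(1, 30, 11, 1, 11), (1, 30, 11, 37, 29), (1, 5, 5, 1, 5), (1, 5, 5, 14, 4), (1, 5, 5, 18, 13), (1, 5, 5, 39, 6), (14, 5, 4, 1, 5), (14, 5, 4, 14, 4), (14, 5, 4, 18, 13), (14, 5, 4, 39, 6), (18, 5, 13, 1, 5), (18, 5, 13, 14, 4), (18, 5, 13, 18, 13), (18, 5, 13, 39, 6), (37, 30, 29, 1, 11), (37, 30, 29, 37, 29), (39, 5, 6, 1, 5), (39, 5, 6, 14, 4), (39, 5, 6, 18, 13), (39, 5, 6, 39, 6)}
Filtering on C < C2 leaves {(1, 30, 11, 37, 29), (1, 5, 5, 14, 4), (1, 5, 5, 18, 13), (1, 5, 5, 39, 6), (14, 5, 4, 18, 13), (14, 5, 4, 39, 6), (18, 5, 13, 39, 6)}.
Keep only column(s) E, E2: {(11, 29), (13, 6), (4, 13), (4, 6), (5, 13), (5, 4), (5, 6)}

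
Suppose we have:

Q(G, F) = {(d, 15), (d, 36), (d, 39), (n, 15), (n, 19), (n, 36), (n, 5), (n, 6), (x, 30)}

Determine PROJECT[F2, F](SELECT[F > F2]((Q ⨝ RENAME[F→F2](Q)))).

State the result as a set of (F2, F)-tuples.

ρ[F→F2]: schema becomes (G, F2); tuples unchanged.
Q ⋈ RENAME[F→F2](Q) (natural join on G): {(d, 15, 15), (d, 15, 36), (d, 15, 39), (d, 36, 15), (d, 36, 36), (d, 36, 39), (d, 39, 15), (d, 39, 36), (d, 39, 39), (n, 15, 15), (n, 15, 19), (n, 15, 36), (n, 15, 5), (n, 15, 6), (n, 19, 15), (n, 19, 19), (n, 19, 36), (n, 19, 5), (n, 19, 6), (n, 36, 15), (n, 36, 19), (n, 36, 36), (n, 36, 5), (n, 36, 6), (n, 5, 15), (n, 5, 19), (n, 5, 36), (n, 5, 5), (n, 5, 6), (n, 6, 15), (n, 6, 19), (n, 6, 36), (n, 6, 5), (n, 6, 6), (x, 30, 30)}
σ[F > F2]: keep tuples satisfying F > F2 → {(d, 36, 15), (d, 39, 15), (d, 39, 36), (n, 15, 5), (n, 15, 6), (n, 19, 15), (n, 19, 5), (n, 19, 6), (n, 36, 15), (n, 36, 19), (n, 36, 5), (n, 36, 6), (n, 6, 5)}
Keep only column(s) F2, F (1 duplicate(s) eliminated): {(15, 19), (15, 36), (15, 39), (19, 36), (36, 39), (5, 15), (5, 19), (5, 36), (5, 6), (6, 15), (6, 19), (6, 36)}

{(15, 19), (15, 36), (15, 39), (19, 36), (36, 39), (5, 15), (5, 19), (5, 36), (5, 6), (6, 15), (6, 19), (6, 36)}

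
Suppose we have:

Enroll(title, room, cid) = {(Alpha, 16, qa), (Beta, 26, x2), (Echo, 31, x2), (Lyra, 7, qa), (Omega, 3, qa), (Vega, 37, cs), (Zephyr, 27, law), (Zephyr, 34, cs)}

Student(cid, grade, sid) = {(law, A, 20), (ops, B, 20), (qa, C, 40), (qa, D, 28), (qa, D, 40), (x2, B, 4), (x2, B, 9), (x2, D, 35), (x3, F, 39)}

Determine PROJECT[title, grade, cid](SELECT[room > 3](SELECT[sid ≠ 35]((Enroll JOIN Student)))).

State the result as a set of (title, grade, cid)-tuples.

Joining Enroll and Student on cid yields {(Alpha, 16, qa, C, 40), (Alpha, 16, qa, D, 28), (Alpha, 16, qa, D, 40), (Beta, 26, x2, B, 4), (Beta, 26, x2, B, 9), (Beta, 26, x2, D, 35), (Echo, 31, x2, B, 4), (Echo, 31, x2, B, 9), (Echo, 31, x2, D, 35), (Lyra, 7, qa, C, 40), (Lyra, 7, qa, D, 28), (Lyra, 7, qa, D, 40), (Omega, 3, qa, C, 40), (Omega, 3, qa, D, 28), (Omega, 3, qa, D, 40), (Zephyr, 27, law, A, 20)}.
σ[sid ≠ 35]: keep tuples satisfying sid ≠ 35 → {(Alpha, 16, qa, C, 40), (Alpha, 16, qa, D, 28), (Alpha, 16, qa, D, 40), (Beta, 26, x2, B, 4), (Beta, 26, x2, B, 9), (Echo, 31, x2, B, 4), (Echo, 31, x2, B, 9), (Lyra, 7, qa, C, 40), (Lyra, 7, qa, D, 28), (Lyra, 7, qa, D, 40), (Omega, 3, qa, C, 40), (Omega, 3, qa, D, 28), (Omega, 3, qa, D, 40), (Zephyr, 27, law, A, 20)}
σ[room > 3]: keep tuples satisfying room > 3 → {(Alpha, 16, qa, C, 40), (Alpha, 16, qa, D, 28), (Alpha, 16, qa, D, 40), (Beta, 26, x2, B, 4), (Beta, 26, x2, B, 9), (Echo, 31, x2, B, 4), (Echo, 31, x2, B, 9), (Lyra, 7, qa, C, 40), (Lyra, 7, qa, D, 28), (Lyra, 7, qa, D, 40), (Zephyr, 27, law, A, 20)}
Projecting to title, grade, cid (4 duplicate(s) eliminated): {(Alpha, C, qa), (Alpha, D, qa), (Beta, B, x2), (Echo, B, x2), (Lyra, C, qa), (Lyra, D, qa), (Zephyr, A, law)}

{(Alpha, C, qa), (Alpha, D, qa), (Beta, B, x2), (Echo, B, x2), (Lyra, C, qa), (Lyra, D, qa), (Zephyr, A, law)}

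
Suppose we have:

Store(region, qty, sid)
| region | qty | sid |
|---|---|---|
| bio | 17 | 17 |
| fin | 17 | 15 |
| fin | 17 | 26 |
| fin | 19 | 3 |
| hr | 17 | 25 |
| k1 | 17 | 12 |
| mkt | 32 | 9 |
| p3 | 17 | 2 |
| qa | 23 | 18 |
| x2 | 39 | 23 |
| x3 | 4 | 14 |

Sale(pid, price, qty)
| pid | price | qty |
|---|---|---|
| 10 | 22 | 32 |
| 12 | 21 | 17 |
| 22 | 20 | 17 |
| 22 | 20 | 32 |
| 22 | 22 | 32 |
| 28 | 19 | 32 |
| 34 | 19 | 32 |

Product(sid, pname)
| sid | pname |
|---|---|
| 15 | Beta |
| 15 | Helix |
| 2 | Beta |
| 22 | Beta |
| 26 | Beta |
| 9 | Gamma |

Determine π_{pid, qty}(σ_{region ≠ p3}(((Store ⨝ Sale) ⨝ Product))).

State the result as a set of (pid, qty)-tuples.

Store ⋈ Sale (natural join on qty): {(bio, 17, 17, 12, 21), (bio, 17, 17, 22, 20), (fin, 17, 15, 12, 21), (fin, 17, 15, 22, 20), (fin, 17, 26, 12, 21), (fin, 17, 26, 22, 20), (hr, 17, 25, 12, 21), (hr, 17, 25, 22, 20), (k1, 17, 12, 12, 21), (k1, 17, 12, 22, 20), (mkt, 32, 9, 10, 22), (mkt, 32, 9, 22, 20), (mkt, 32, 9, 22, 22), (mkt, 32, 9, 28, 19), (mkt, 32, 9, 34, 19), (p3, 17, 2, 12, 21), (p3, 17, 2, 22, 20)}
(Store ⨝ Sale) ⋈ Product (natural join on sid): {(fin, 17, 15, 12, 21, Beta), (fin, 17, 15, 12, 21, Helix), (fin, 17, 15, 22, 20, Beta), (fin, 17, 15, 22, 20, Helix), (fin, 17, 26, 12, 21, Beta), (fin, 17, 26, 22, 20, Beta), (mkt, 32, 9, 10, 22, Gamma), (mkt, 32, 9, 22, 20, Gamma), (mkt, 32, 9, 22, 22, Gamma), (mkt, 32, 9, 28, 19, Gamma), (mkt, 32, 9, 34, 19, Gamma), (p3, 17, 2, 12, 21, Beta), (p3, 17, 2, 22, 20, Beta)}
Apply σ_{region ≠ p3}; surviving tuples: {(fin, 17, 15, 12, 21, Beta), (fin, 17, 15, 12, 21, Helix), (fin, 17, 15, 22, 20, Beta), (fin, 17, 15, 22, 20, Helix), (fin, 17, 26, 12, 21, Beta), (fin, 17, 26, 22, 20, Beta), (mkt, 32, 9, 10, 22, Gamma), (mkt, 32, 9, 22, 20, Gamma), (mkt, 32, 9, 22, 22, Gamma), (mkt, 32, 9, 28, 19, Gamma), (mkt, 32, 9, 34, 19, Gamma)}
Projecting to pid, qty (5 duplicate(s) eliminated): {(10, 32), (12, 17), (22, 17), (22, 32), (28, 32), (34, 32)}

{(10, 32), (12, 17), (22, 17), (22, 32), (28, 32), (34, 32)}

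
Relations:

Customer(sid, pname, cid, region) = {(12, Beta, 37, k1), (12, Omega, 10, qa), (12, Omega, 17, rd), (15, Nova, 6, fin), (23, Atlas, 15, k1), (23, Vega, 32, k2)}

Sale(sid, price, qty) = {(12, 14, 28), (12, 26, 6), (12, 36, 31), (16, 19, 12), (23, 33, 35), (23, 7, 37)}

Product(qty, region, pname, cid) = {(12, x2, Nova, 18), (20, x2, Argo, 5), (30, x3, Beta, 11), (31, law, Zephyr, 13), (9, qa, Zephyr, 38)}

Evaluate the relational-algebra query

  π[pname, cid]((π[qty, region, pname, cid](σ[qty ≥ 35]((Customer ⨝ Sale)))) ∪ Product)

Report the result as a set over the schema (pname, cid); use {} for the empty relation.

{(Argo, 5), (Atlas, 15), (Beta, 11), (Nova, 18), (Vega, 32), (Zephyr, 13), (Zephyr, 38)}

Natural join on sid: {(12, Beta, 37, k1, 14, 28), (12, Beta, 37, k1, 26, 6), (12, Beta, 37, k1, 36, 31), (12, Omega, 10, qa, 14, 28), (12, Omega, 10, qa, 26, 6), (12, Omega, 10, qa, 36, 31), (12, Omega, 17, rd, 14, 28), (12, Omega, 17, rd, 26, 6), (12, Omega, 17, rd, 36, 31), (23, Atlas, 15, k1, 33, 35), (23, Atlas, 15, k1, 7, 37), (23, Vega, 32, k2, 33, 35), (23, Vega, 32, k2, 7, 37)}
Selection qty ≥ 35: {(23, Atlas, 15, k1, 33, 35), (23, Atlas, 15, k1, 7, 37), (23, Vega, 32, k2, 33, 35), (23, Vega, 32, k2, 7, 37)}
Keep only column(s) qty, region, pname, cid: {(35, k1, Atlas, 15), (35, k2, Vega, 32), (37, k1, Atlas, 15), (37, k2, Vega, 32)}
Set union of the two operands is {(12, x2, Nova, 18), (20, x2, Argo, 5), (30, x3, Beta, 11), (31, law, Zephyr, 13), (35, k1, Atlas, 15), (35, k2, Vega, 32), (37, k1, Atlas, 15), (37, k2, Vega, 32), (9, qa, Zephyr, 38)}.
Keep only column(s) pname, cid (2 duplicate(s) eliminated): {(Argo, 5), (Atlas, 15), (Beta, 11), (Nova, 18), (Vega, 32), (Zephyr, 13), (Zephyr, 38)}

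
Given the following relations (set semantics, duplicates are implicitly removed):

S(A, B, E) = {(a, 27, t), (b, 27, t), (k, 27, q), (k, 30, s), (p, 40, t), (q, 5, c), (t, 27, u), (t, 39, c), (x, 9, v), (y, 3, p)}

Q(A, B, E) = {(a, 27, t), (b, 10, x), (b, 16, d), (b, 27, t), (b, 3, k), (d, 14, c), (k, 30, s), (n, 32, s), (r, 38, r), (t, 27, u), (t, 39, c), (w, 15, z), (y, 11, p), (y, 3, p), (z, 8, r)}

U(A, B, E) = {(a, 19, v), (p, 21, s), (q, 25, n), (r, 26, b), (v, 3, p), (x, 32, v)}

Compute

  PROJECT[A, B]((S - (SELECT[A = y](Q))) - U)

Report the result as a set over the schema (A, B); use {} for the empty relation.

Filtering on A = y leaves {(y, 11, p), (y, 3, p)}.
Difference: {(a, 27, t), (b, 27, t), (k, 27, q), (k, 30, s), (p, 40, t), (q, 5, c), (t, 27, u), (t, 39, c), (x, 9, v), (y, 3, p)} with {(y, 11, p), (y, 3, p)} → {(a, 27, t), (b, 27, t), (k, 27, q), (k, 30, s), (p, 40, t), (q, 5, c), (t, 27, u), (t, 39, c), (x, 9, v)}
Difference: {(a, 27, t), (b, 27, t), (k, 27, q), (k, 30, s), (p, 40, t), (q, 5, c), (t, 27, u), (t, 39, c), (x, 9, v)} with {(a, 19, v), (p, 21, s), (q, 25, n), (r, 26, b), (v, 3, p), (x, 32, v)} → {(a, 27, t), (b, 27, t), (k, 27, q), (k, 30, s), (p, 40, t), (q, 5, c), (t, 27, u), (t, 39, c), (x, 9, v)}
Keep only column(s) A, B: {(a, 27), (b, 27), (k, 27), (k, 30), (p, 40), (q, 5), (t, 27), (t, 39), (x, 9)}

{(a, 27), (b, 27), (k, 27), (k, 30), (p, 40), (q, 5), (t, 27), (t, 39), (x, 9)}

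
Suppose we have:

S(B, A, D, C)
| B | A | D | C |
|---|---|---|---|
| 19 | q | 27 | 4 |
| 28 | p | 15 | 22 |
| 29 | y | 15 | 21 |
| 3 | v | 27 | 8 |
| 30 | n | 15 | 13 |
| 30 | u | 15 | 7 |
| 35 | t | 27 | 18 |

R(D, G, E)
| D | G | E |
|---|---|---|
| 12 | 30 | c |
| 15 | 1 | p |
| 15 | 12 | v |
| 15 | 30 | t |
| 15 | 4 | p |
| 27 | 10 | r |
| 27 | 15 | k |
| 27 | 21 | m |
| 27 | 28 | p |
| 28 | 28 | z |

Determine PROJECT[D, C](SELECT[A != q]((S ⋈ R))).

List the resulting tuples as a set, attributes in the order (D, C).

S ⋈ R (natural join on D): {(19, q, 27, 4, 10, r), (19, q, 27, 4, 15, k), (19, q, 27, 4, 21, m), (19, q, 27, 4, 28, p), (28, p, 15, 22, 1, p), (28, p, 15, 22, 12, v), (28, p, 15, 22, 30, t), (28, p, 15, 22, 4, p), (29, y, 15, 21, 1, p), (29, y, 15, 21, 12, v), (29, y, 15, 21, 30, t), (29, y, 15, 21, 4, p), (3, v, 27, 8, 10, r), (3, v, 27, 8, 15, k), (3, v, 27, 8, 21, m), (3, v, 27, 8, 28, p), (30, n, 15, 13, 1, p), (30, n, 15, 13, 12, v), (30, n, 15, 13, 30, t), (30, n, 15, 13, 4, p), (30, u, 15, 7, 1, p), (30, u, 15, 7, 12, v), (30, u, 15, 7, 30, t), (30, u, 15, 7, 4, p), (35, t, 27, 18, 10, r), (35, t, 27, 18, 15, k), (35, t, 27, 18, 21, m), (35, t, 27, 18, 28, p)}
σ[A != q]: keep tuples satisfying A != q → {(28, p, 15, 22, 1, p), (28, p, 15, 22, 12, v), (28, p, 15, 22, 30, t), (28, p, 15, 22, 4, p), (29, y, 15, 21, 1, p), (29, y, 15, 21, 12, v), (29, y, 15, 21, 30, t), (29, y, 15, 21, 4, p), (3, v, 27, 8, 10, r), (3, v, 27, 8, 15, k), (3, v, 27, 8, 21, m), (3, v, 27, 8, 28, p), (30, n, 15, 13, 1, p), (30, n, 15, 13, 12, v), (30, n, 15, 13, 30, t), (30, n, 15, 13, 4, p), (30, u, 15, 7, 1, p), (30, u, 15, 7, 12, v), (30, u, 15, 7, 30, t), (30, u, 15, 7, 4, p), (35, t, 27, 18, 10, r), (35, t, 27, 18, 15, k), (35, t, 27, 18, 21, m), (35, t, 27, 18, 28, p)}
π_{D, C} gives {(15, 13), (15, 21), (15, 22), (15, 7), (27, 18), (27, 8)} (18 duplicate(s) eliminated).

{(15, 13), (15, 21), (15, 22), (15, 7), (27, 18), (27, 8)}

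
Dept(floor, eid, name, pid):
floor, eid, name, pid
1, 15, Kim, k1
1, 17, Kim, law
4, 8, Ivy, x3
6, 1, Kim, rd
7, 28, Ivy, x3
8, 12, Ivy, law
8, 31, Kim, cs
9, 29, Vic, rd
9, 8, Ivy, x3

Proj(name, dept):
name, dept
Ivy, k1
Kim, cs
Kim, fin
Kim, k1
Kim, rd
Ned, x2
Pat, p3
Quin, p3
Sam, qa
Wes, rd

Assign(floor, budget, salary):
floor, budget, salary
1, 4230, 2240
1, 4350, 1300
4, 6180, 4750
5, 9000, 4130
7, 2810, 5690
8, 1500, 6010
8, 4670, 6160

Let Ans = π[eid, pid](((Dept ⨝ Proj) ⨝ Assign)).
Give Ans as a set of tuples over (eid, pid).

Joining Dept and Proj on name yields {(1, 15, Kim, k1, cs), (1, 15, Kim, k1, fin), (1, 15, Kim, k1, k1), (1, 15, Kim, k1, rd), (1, 17, Kim, law, cs), (1, 17, Kim, law, fin), (1, 17, Kim, law, k1), (1, 17, Kim, law, rd), (4, 8, Ivy, x3, k1), (6, 1, Kim, rd, cs), (6, 1, Kim, rd, fin), (6, 1, Kim, rd, k1), (6, 1, Kim, rd, rd), (7, 28, Ivy, x3, k1), (8, 12, Ivy, law, k1), (8, 31, Kim, cs, cs), (8, 31, Kim, cs, fin), (8, 31, Kim, cs, k1), (8, 31, Kim, cs, rd), (9, 8, Ivy, x3, k1)}.
Joining (Dept ⨝ Proj) and Assign on floor yields {(1, 15, Kim, k1, cs, 4230, 2240), (1, 15, Kim, k1, cs, 4350, 1300), (1, 15, Kim, k1, fin, 4230, 2240), (1, 15, Kim, k1, fin, 4350, 1300), (1, 15, Kim, k1, k1, 4230, 2240), (1, 15, Kim, k1, k1, 4350, 1300), (1, 15, Kim, k1, rd, 4230, 2240), (1, 15, Kim, k1, rd, 4350, 1300), (1, 17, Kim, law, cs, 4230, 2240), (1, 17, Kim, law, cs, 4350, 1300), (1, 17, Kim, law, fin, 4230, 2240), (1, 17, Kim, law, fin, 4350, 1300), (1, 17, Kim, law, k1, 4230, 2240), (1, 17, Kim, law, k1, 4350, 1300), (1, 17, Kim, law, rd, 4230, 2240), (1, 17, Kim, law, rd, 4350, 1300), (4, 8, Ivy, x3, k1, 6180, 4750), (7, 28, Ivy, x3, k1, 2810, 5690), (8, 12, Ivy, law, k1, 1500, 6010), (8, 12, Ivy, law, k1, 4670, 6160), (8, 31, Kim, cs, cs, 1500, 6010), (8, 31, Kim, cs, cs, 4670, 6160), (8, 31, Kim, cs, fin, 1500, 6010), (8, 31, Kim, cs, fin, 4670, 6160), (8, 31, Kim, cs, k1, 1500, 6010), (8, 31, Kim, cs, k1, 4670, 6160), (8, 31, Kim, cs, rd, 1500, 6010), (8, 31, Kim, cs, rd, 4670, 6160)}.
Projecting to eid, pid (22 duplicate(s) eliminated): {(12, law), (15, k1), (17, law), (28, x3), (31, cs), (8, x3)}

{(12, law), (15, k1), (17, law), (28, x3), (31, cs), (8, x3)}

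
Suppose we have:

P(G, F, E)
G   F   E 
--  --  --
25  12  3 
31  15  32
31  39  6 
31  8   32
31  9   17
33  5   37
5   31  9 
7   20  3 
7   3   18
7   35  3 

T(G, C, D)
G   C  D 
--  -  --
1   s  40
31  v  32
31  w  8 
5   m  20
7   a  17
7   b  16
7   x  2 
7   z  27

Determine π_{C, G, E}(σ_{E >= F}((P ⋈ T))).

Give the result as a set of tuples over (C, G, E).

Natural join on G: {(31, 15, 32, v, 32), (31, 15, 32, w, 8), (31, 39, 6, v, 32), (31, 39, 6, w, 8), (31, 8, 32, v, 32), (31, 8, 32, w, 8), (31, 9, 17, v, 32), (31, 9, 17, w, 8), (5, 31, 9, m, 20), (7, 20, 3, a, 17), (7, 20, 3, b, 16), (7, 20, 3, x, 2), (7, 20, 3, z, 27), (7, 3, 18, a, 17), (7, 3, 18, b, 16), (7, 3, 18, x, 2), (7, 3, 18, z, 27), (7, 35, 3, a, 17), (7, 35, 3, b, 16), (7, 35, 3, x, 2), (7, 35, 3, z, 27)}
Apply σ_{E >= F}; surviving tuples: {(31, 15, 32, v, 32), (31, 15, 32, w, 8), (31, 8, 32, v, 32), (31, 8, 32, w, 8), (31, 9, 17, v, 32), (31, 9, 17, w, 8), (7, 3, 18, a, 17), (7, 3, 18, b, 16), (7, 3, 18, x, 2), (7, 3, 18, z, 27)}
π[C, G, E]: project onto (C, G, E) (2 duplicate(s) eliminated) → {(a, 7, 18), (b, 7, 18), (v, 31, 17), (v, 31, 32), (w, 31, 17), (w, 31, 32), (x, 7, 18), (z, 7, 18)}

{(a, 7, 18), (b, 7, 18), (v, 31, 17), (v, 31, 32), (w, 31, 17), (w, 31, 32), (x, 7, 18), (z, 7, 18)}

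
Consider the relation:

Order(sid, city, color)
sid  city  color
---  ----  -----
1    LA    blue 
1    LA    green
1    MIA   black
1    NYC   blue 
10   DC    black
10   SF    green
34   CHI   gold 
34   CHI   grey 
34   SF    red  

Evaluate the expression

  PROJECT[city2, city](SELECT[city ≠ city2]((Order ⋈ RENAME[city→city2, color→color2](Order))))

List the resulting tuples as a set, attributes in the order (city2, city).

ρ[city→city2, color→color2]: schema becomes (sid, city2, color2); tuples unchanged.
Order ⋈ RENAME[city→city2, color→color2](Order) (natural join on sid): {(1, LA, blue, LA, blue), (1, LA, blue, LA, green), (1, LA, blue, MIA, black), (1, LA, blue, NYC, blue), (1, LA, green, LA, blue), (1, LA, green, LA, green), (1, LA, green, MIA, black), (1, LA, green, NYC, blue), (1, MIA, black, LA, blue), (1, MIA, black, LA, green), (1, MIA, black, MIA, black), (1, MIA, black, NYC, blue), (1, NYC, blue, LA, blue), (1, NYC, blue, LA, green), (1, NYC, blue, MIA, black), (1, NYC, blue, NYC, blue), (10, DC, black, DC, black), (10, DC, black, SF, green), (10, SF, green, DC, black), (10, SF, green, SF, green), (34, CHI, gold, CHI, gold), (34, CHI, gold, CHI, grey), (34, CHI, gold, SF, red), (34, CHI, grey, CHI, gold), (34, CHI, grey, CHI, grey), (34, CHI, grey, SF, red), (34, SF, red, CHI, gold), (34, SF, red, CHI, grey), (34, SF, red, SF, red)}
Selection city ≠ city2: {(1, LA, blue, MIA, black), (1, LA, blue, NYC, blue), (1, LA, green, MIA, black), (1, LA, green, NYC, blue), (1, MIA, black, LA, blue), (1, MIA, black, LA, green), (1, MIA, black, NYC, blue), (1, NYC, blue, LA, blue), (1, NYC, blue, LA, green), (1, NYC, blue, MIA, black), (10, DC, black, SF, green), (10, SF, green, DC, black), (34, CHI, gold, SF, red), (34, CHI, grey, SF, red), (34, SF, red, CHI, gold), (34, SF, red, CHI, grey)}
Keep only column(s) city2, city (6 duplicate(s) eliminated): {(CHI, SF), (DC, SF), (LA, MIA), (LA, NYC), (MIA, LA), (MIA, NYC), (NYC, LA), (NYC, MIA), (SF, CHI), (SF, DC)}

{(CHI, SF), (DC, SF), (LA, MIA), (LA, NYC), (MIA, LA), (MIA, NYC), (NYC, LA), (NYC, MIA), (SF, CHI), (SF, DC)}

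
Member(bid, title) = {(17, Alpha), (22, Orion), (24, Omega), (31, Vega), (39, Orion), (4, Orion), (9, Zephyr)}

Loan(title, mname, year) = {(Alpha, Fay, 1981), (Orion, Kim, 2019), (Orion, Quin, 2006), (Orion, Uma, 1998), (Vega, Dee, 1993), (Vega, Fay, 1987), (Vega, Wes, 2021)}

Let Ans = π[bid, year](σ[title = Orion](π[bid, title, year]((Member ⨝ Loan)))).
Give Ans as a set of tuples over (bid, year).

Member ⋈ Loan (natural join on title): {(17, Alpha, Fay, 1981), (22, Orion, Kim, 2019), (22, Orion, Quin, 2006), (22, Orion, Uma, 1998), (31, Vega, Dee, 1993), (31, Vega, Fay, 1987), (31, Vega, Wes, 2021), (39, Orion, Kim, 2019), (39, Orion, Quin, 2006), (39, Orion, Uma, 1998), (4, Orion, Kim, 2019), (4, Orion, Quin, 2006), (4, Orion, Uma, 1998)}
Projecting to bid, title, year: {(17, Alpha, 1981), (22, Orion, 1998), (22, Orion, 2006), (22, Orion, 2019), (31, Vega, 1987), (31, Vega, 1993), (31, Vega, 2021), (39, Orion, 1998), (39, Orion, 2006), (39, Orion, 2019), (4, Orion, 1998), (4, Orion, 2006), (4, Orion, 2019)}
Selection title = Orion: {(22, Orion, 1998), (22, Orion, 2006), (22, Orion, 2019), (39, Orion, 1998), (39, Orion, 2006), (39, Orion, 2019), (4, Orion, 1998), (4, Orion, 2006), (4, Orion, 2019)}
Projecting to bid, year: {(22, 1998), (22, 2006), (22, 2019), (39, 1998), (39, 2006), (39, 2019), (4, 1998), (4, 2006), (4, 2019)}

{(22, 1998), (22, 2006), (22, 2019), (39, 1998), (39, 2006), (39, 2019), (4, 1998), (4, 2006), (4, 2019)}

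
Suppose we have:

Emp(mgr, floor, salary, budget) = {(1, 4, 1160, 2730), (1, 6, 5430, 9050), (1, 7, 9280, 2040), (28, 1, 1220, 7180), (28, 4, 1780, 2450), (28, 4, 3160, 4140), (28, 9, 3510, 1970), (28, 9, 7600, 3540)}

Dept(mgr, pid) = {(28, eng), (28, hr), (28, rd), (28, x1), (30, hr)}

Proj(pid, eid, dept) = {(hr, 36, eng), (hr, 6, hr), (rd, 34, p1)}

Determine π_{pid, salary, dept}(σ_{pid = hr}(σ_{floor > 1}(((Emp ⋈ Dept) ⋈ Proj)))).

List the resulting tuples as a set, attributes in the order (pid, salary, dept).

Natural join on mgr: {(28, 1, 1220, 7180, eng), (28, 1, 1220, 7180, hr), (28, 1, 1220, 7180, rd), (28, 1, 1220, 7180, x1), (28, 4, 1780, 2450, eng), (28, 4, 1780, 2450, hr), (28, 4, 1780, 2450, rd), (28, 4, 1780, 2450, x1), (28, 4, 3160, 4140, eng), (28, 4, 3160, 4140, hr), (28, 4, 3160, 4140, rd), (28, 4, 3160, 4140, x1), (28, 9, 3510, 1970, eng), (28, 9, 3510, 1970, hr), (28, 9, 3510, 1970, rd), (28, 9, 3510, 1970, x1), (28, 9, 7600, 3540, eng), (28, 9, 7600, 3540, hr), (28, 9, 7600, 3540, rd), (28, 9, 7600, 3540, x1)}
Natural join on pid: {(28, 1, 1220, 7180, hr, 36, eng), (28, 1, 1220, 7180, hr, 6, hr), (28, 1, 1220, 7180, rd, 34, p1), (28, 4, 1780, 2450, hr, 36, eng), (28, 4, 1780, 2450, hr, 6, hr), (28, 4, 1780, 2450, rd, 34, p1), (28, 4, 3160, 4140, hr, 36, eng), (28, 4, 3160, 4140, hr, 6, hr), (28, 4, 3160, 4140, rd, 34, p1), (28, 9, 3510, 1970, hr, 36, eng), (28, 9, 3510, 1970, hr, 6, hr), (28, 9, 3510, 1970, rd, 34, p1), (28, 9, 7600, 3540, hr, 36, eng), (28, 9, 7600, 3540, hr, 6, hr), (28, 9, 7600, 3540, rd, 34, p1)}
Selection floor > 1: {(28, 4, 1780, 2450, hr, 36, eng), (28, 4, 1780, 2450, hr, 6, hr), (28, 4, 1780, 2450, rd, 34, p1), (28, 4, 3160, 4140, hr, 36, eng), (28, 4, 3160, 4140, hr, 6, hr), (28, 4, 3160, 4140, rd, 34, p1), (28, 9, 3510, 1970, hr, 36, eng), (28, 9, 3510, 1970, hr, 6, hr), (28, 9, 3510, 1970, rd, 34, p1), (28, 9, 7600, 3540, hr, 36, eng), (28, 9, 7600, 3540, hr, 6, hr), (28, 9, 7600, 3540, rd, 34, p1)}
Selection pid = hr: {(28, 4, 1780, 2450, hr, 36, eng), (28, 4, 1780, 2450, hr, 6, hr), (28, 4, 3160, 4140, hr, 36, eng), (28, 4, 3160, 4140, hr, 6, hr), (28, 9, 3510, 1970, hr, 36, eng), (28, 9, 3510, 1970, hr, 6, hr), (28, 9, 7600, 3540, hr, 36, eng), (28, 9, 7600, 3540, hr, 6, hr)}
π[pid, salary, dept]: project onto (pid, salary, dept) → {(hr, 1780, eng), (hr, 1780, hr), (hr, 3160, eng), (hr, 3160, hr), (hr, 3510, eng), (hr, 3510, hr), (hr, 7600, eng), (hr, 7600, hr)}

{(hr, 1780, eng), (hr, 1780, hr), (hr, 3160, eng), (hr, 3160, hr), (hr, 3510, eng), (hr, 3510, hr), (hr, 7600, eng), (hr, 7600, hr)}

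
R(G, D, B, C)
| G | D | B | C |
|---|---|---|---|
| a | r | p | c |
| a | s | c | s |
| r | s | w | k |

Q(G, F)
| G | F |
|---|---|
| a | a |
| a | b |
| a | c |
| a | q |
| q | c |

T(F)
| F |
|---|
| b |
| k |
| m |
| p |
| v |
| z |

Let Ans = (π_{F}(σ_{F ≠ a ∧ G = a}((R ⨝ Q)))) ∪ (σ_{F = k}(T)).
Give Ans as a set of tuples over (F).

Joining R and Q on G yields {(a, r, p, c, a), (a, r, p, c, b), (a, r, p, c, c), (a, r, p, c, q), (a, s, c, s, a), (a, s, c, s, b), (a, s, c, s, c), (a, s, c, s, q)}.
Selection F ≠ a ∧ G = a: {(a, r, p, c, b), (a, r, p, c, c), (a, r, p, c, q), (a, s, c, s, b), (a, s, c, s, c), (a, s, c, s, q)}
Projecting to F (3 duplicate(s) eliminated): {b, c, q}
Selection F = k: {k}
Union: {b, c, q} with {k} → {b, c, k, q}

{b, c, k, q}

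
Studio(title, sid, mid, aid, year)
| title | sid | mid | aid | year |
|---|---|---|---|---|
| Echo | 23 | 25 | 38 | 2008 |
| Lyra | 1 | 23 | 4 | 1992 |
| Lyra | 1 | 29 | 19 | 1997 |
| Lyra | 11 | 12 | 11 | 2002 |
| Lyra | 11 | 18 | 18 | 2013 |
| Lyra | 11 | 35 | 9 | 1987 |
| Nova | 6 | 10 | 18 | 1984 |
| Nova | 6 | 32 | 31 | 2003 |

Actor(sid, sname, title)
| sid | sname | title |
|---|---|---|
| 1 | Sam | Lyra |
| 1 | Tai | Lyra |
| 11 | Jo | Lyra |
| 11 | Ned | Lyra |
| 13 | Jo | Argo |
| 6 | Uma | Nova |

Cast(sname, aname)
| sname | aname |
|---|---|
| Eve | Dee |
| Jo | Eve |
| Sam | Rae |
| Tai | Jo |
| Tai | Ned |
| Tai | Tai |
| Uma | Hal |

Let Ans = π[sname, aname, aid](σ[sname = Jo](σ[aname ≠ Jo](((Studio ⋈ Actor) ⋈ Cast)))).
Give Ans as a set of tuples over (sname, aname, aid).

Natural join on title, sid: {(Lyra, 1, 23, 4, 1992, Sam), (Lyra, 1, 23, 4, 1992, Tai), (Lyra, 1, 29, 19, 1997, Sam), (Lyra, 1, 29, 19, 1997, Tai), (Lyra, 11, 12, 11, 2002, Jo), (Lyra, 11, 12, 11, 2002, Ned), (Lyra, 11, 18, 18, 2013, Jo), (Lyra, 11, 18, 18, 2013, Ned), (Lyra, 11, 35, 9, 1987, Jo), (Lyra, 11, 35, 9, 1987, Ned), (Nova, 6, 10, 18, 1984, Uma), (Nova, 6, 32, 31, 2003, Uma)}
Natural join on sname: {(Lyra, 1, 23, 4, 1992, Sam, Rae), (Lyra, 1, 23, 4, 1992, Tai, Jo), (Lyra, 1, 23, 4, 1992, Tai, Ned), (Lyra, 1, 23, 4, 1992, Tai, Tai), (Lyra, 1, 29, 19, 1997, Sam, Rae), (Lyra, 1, 29, 19, 1997, Tai, Jo), (Lyra, 1, 29, 19, 1997, Tai, Ned), (Lyra, 1, 29, 19, 1997, Tai, Tai), (Lyra, 11, 12, 11, 2002, Jo, Eve), (Lyra, 11, 18, 18, 2013, Jo, Eve), (Lyra, 11, 35, 9, 1987, Jo, Eve), (Nova, 6, 10, 18, 1984, Uma, Hal), (Nova, 6, 32, 31, 2003, Uma, Hal)}
Apply σ_{aname ≠ Jo}; surviving tuples: {(Lyra, 1, 23, 4, 1992, Sam, Rae), (Lyra, 1, 23, 4, 1992, Tai, Ned), (Lyra, 1, 23, 4, 1992, Tai, Tai), (Lyra, 1, 29, 19, 1997, Sam, Rae), (Lyra, 1, 29, 19, 1997, Tai, Ned), (Lyra, 1, 29, 19, 1997, Tai, Tai), (Lyra, 11, 12, 11, 2002, Jo, Eve), (Lyra, 11, 18, 18, 2013, Jo, Eve), (Lyra, 11, 35, 9, 1987, Jo, Eve), (Nova, 6, 10, 18, 1984, Uma, Hal), (Nova, 6, 32, 31, 2003, Uma, Hal)}
Apply σ_{sname = Jo}; surviving tuples: {(Lyra, 11, 12, 11, 2002, Jo, Eve), (Lyra, 11, 18, 18, 2013, Jo, Eve), (Lyra, 11, 35, 9, 1987, Jo, Eve)}
Projecting to sname, aname, aid: {(Jo, Eve, 11), (Jo, Eve, 18), (Jo, Eve, 9)}

{(Jo, Eve, 11), (Jo, Eve, 18), (Jo, Eve, 9)}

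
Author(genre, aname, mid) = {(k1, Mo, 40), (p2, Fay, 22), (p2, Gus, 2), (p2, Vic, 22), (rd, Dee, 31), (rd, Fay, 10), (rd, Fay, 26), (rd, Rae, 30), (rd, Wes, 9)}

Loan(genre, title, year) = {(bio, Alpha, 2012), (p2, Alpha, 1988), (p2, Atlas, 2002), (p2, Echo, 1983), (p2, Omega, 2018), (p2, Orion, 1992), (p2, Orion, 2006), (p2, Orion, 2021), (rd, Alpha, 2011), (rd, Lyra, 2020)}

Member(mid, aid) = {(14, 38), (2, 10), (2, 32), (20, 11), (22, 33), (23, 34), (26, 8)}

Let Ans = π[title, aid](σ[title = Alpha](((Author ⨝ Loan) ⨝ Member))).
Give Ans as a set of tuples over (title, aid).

{(Alpha, 10), (Alpha, 32), (Alpha, 33), (Alpha, 8)}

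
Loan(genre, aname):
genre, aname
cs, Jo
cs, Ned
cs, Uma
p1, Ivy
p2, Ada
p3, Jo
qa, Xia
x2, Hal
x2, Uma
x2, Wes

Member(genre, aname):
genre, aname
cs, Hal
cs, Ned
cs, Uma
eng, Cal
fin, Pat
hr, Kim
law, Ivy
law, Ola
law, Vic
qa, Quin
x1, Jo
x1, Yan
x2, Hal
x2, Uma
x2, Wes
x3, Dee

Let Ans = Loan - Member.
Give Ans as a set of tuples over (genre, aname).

{(cs, Jo), (p1, Ivy), (p2, Ada), (p3, Jo), (qa, Xia)}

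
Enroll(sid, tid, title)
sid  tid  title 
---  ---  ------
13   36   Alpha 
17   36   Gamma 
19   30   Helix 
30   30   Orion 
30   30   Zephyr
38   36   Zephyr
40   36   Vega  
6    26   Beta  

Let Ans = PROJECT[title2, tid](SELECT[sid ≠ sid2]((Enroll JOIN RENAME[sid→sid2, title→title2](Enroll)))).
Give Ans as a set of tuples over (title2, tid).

ρ[sid→sid2, title→title2]: schema becomes (sid2, tid, title2); tuples unchanged.
Enroll ⋈ RENAME[sid→sid2, title→title2](Enroll) (natural join on tid): {(13, 36, Alpha, 13, Alpha), (13, 36, Alpha, 17, Gamma), (13, 36, Alpha, 38, Zephyr), (13, 36, Alpha, 40, Vega), (17, 36, Gamma, 13, Alpha), (17, 36, Gamma, 17, Gamma), (17, 36, Gamma, 38, Zephyr), (17, 36, Gamma, 40, Vega), (19, 30, Helix, 19, Helix), (19, 30, Helix, 30, Orion), (19, 30, Helix, 30, Zephyr), (30, 30, Orion, 19, Helix), (30, 30, Orion, 30, Orion), (30, 30, Orion, 30, Zephyr), (30, 30, Zephyr, 19, Helix), (30, 30, Zephyr, 30, Orion), (30, 30, Zephyr, 30, Zephyr), (38, 36, Zephyr, 13, Alpha), (38, 36, Zephyr, 17, Gamma), (38, 36, Zephyr, 38, Zephyr), (38, 36, Zephyr, 40, Vega), (40, 36, Vega, 13, Alpha), (40, 36, Vega, 17, Gamma), (40, 36, Vega, 38, Zephyr), (40, 36, Vega, 40, Vega), (6, 26, Beta, 6, Beta)}
Selection sid ≠ sid2: {(13, 36, Alpha, 17, Gamma), (13, 36, Alpha, 38, Zephyr), (13, 36, Alpha, 40, Vega), (17, 36, Gamma, 13, Alpha), (17, 36, Gamma, 38, Zephyr), (17, 36, Gamma, 40, Vega), (19, 30, Helix, 30, Orion), (19, 30, Helix, 30, Zephyr), (30, 30, Orion, 19, Helix), (30, 30, Zephyr, 19, Helix), (38, 36, Zephyr, 13, Alpha), (38, 36, Zephyr, 17, Gamma), (38, 36, Zephyr, 40, Vega), (40, 36, Vega, 13, Alpha), (40, 36, Vega, 17, Gamma), (40, 36, Vega, 38, Zephyr)}
Projecting to title2, tid (9 duplicate(s) eliminated): {(Alpha, 36), (Gamma, 36), (Helix, 30), (Orion, 30), (Vega, 36), (Zephyr, 30), (Zephyr, 36)}

{(Alpha, 36), (Gamma, 36), (Helix, 30), (Orion, 30), (Vega, 36), (Zephyr, 30), (Zephyr, 36)}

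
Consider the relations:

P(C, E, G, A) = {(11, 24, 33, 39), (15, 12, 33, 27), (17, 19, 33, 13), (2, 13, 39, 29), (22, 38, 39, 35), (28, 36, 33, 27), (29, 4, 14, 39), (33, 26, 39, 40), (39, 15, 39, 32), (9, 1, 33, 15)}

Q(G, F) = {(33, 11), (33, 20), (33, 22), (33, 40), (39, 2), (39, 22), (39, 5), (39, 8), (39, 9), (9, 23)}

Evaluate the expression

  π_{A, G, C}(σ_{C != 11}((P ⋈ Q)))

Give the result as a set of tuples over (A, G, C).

{(13, 33, 17), (15, 33, 9), (27, 33, 15), (27, 33, 28), (29, 39, 2), (32, 39, 39), (35, 39, 22), (40, 39, 33)}

P ⋈ Q (natural join on G): {(11, 24, 33, 39, 11), (11, 24, 33, 39, 20), (11, 24, 33, 39, 22), (11, 24, 33, 39, 40), (15, 12, 33, 27, 11), (15, 12, 33, 27, 20), (15, 12, 33, 27, 22), (15, 12, 33, 27, 40), (17, 19, 33, 13, 11), (17, 19, 33, 13, 20), (17, 19, 33, 13, 22), (17, 19, 33, 13, 40), (2, 13, 39, 29, 2), (2, 13, 39, 29, 22), (2, 13, 39, 29, 5), (2, 13, 39, 29, 8), (2, 13, 39, 29, 9), (22, 38, 39, 35, 2), (22, 38, 39, 35, 22), (22, 38, 39, 35, 5), (22, 38, 39, 35, 8), (22, 38, 39, 35, 9), (28, 36, 33, 27, 11), (28, 36, 33, 27, 20), (28, 36, 33, 27, 22), (28, 36, 33, 27, 40), (33, 26, 39, 40, 2), (33, 26, 39, 40, 22), (33, 26, 39, 40, 5), (33, 26, 39, 40, 8), (33, 26, 39, 40, 9), (39, 15, 39, 32, 2), (39, 15, 39, 32, 22), (39, 15, 39, 32, 5), (39, 15, 39, 32, 8), (39, 15, 39, 32, 9), (9, 1, 33, 15, 11), (9, 1, 33, 15, 20), (9, 1, 33, 15, 22), (9, 1, 33, 15, 40)}
Apply σ_{C != 11}; surviving tuples: {(15, 12, 33, 27, 11), (15, 12, 33, 27, 20), (15, 12, 33, 27, 22), (15, 12, 33, 27, 40), (17, 19, 33, 13, 11), (17, 19, 33, 13, 20), (17, 19, 33, 13, 22), (17, 19, 33, 13, 40), (2, 13, 39, 29, 2), (2, 13, 39, 29, 22), (2, 13, 39, 29, 5), (2, 13, 39, 29, 8), (2, 13, 39, 29, 9), (22, 38, 39, 35, 2), (22, 38, 39, 35, 22), (22, 38, 39, 35, 5), (22, 38, 39, 35, 8), (22, 38, 39, 35, 9), (28, 36, 33, 27, 11), (28, 36, 33, 27, 20), (28, 36, 33, 27, 22), (28, 36, 33, 27, 40), (33, 26, 39, 40, 2), (33, 26, 39, 40, 22), (33, 26, 39, 40, 5), (33, 26, 39, 40, 8), (33, 26, 39, 40, 9), (39, 15, 39, 32, 2), (39, 15, 39, 32, 22), (39, 15, 39, 32, 5), (39, 15, 39, 32, 8), (39, 15, 39, 32, 9), (9, 1, 33, 15, 11), (9, 1, 33, 15, 20), (9, 1, 33, 15, 22), (9, 1, 33, 15, 40)}
Projecting to A, G, C (28 duplicate(s) eliminated): {(13, 33, 17), (15, 33, 9), (27, 33, 15), (27, 33, 28), (29, 39, 2), (32, 39, 39), (35, 39, 22), (40, 39, 33)}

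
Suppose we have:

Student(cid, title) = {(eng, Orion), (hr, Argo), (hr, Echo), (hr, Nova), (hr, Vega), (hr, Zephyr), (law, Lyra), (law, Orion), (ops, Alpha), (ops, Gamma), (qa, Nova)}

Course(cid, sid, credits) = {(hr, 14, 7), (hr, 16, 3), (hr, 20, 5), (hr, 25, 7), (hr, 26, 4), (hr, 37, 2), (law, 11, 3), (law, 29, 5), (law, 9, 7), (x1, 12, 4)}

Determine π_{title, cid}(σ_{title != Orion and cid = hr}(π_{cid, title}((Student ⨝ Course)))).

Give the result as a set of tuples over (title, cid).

Joining Student and Course on cid yields {(hr, Argo, 14, 7), (hr, Argo, 16, 3), (hr, Argo, 20, 5), (hr, Argo, 25, 7), (hr, Argo, 26, 4), (hr, Argo, 37, 2), (hr, Echo, 14, 7), (hr, Echo, 16, 3), (hr, Echo, 20, 5), (hr, Echo, 25, 7), (hr, Echo, 26, 4), (hr, Echo, 37, 2), (hr, Nova, 14, 7), (hr, Nova, 16, 3), (hr, Nova, 20, 5), (hr, Nova, 25, 7), (hr, Nova, 26, 4), (hr, Nova, 37, 2), (hr, Vega, 14, 7), (hr, Vega, 16, 3), (hr, Vega, 20, 5), (hr, Vega, 25, 7), (hr, Vega, 26, 4), (hr, Vega, 37, 2), (hr, Zephyr, 14, 7), (hr, Zephyr, 16, 3), (hr, Zephyr, 20, 5), (hr, Zephyr, 25, 7), (hr, Zephyr, 26, 4), (hr, Zephyr, 37, 2), (law, Lyra, 11, 3), (law, Lyra, 29, 5), (law, Lyra, 9, 7), (law, Orion, 11, 3), (law, Orion, 29, 5), (law, Orion, 9, 7)}.
Keep only column(s) cid, title (29 duplicate(s) eliminated): {(hr, Argo), (hr, Echo), (hr, Nova), (hr, Vega), (hr, Zephyr), (law, Lyra), (law, Orion)}
Apply σ_{title != Orion and cid = hr}; surviving tuples: {(hr, Argo), (hr, Echo), (hr, Nova), (hr, Vega), (hr, Zephyr)}
Keep only column(s) title, cid: {(Argo, hr), (Echo, hr), (Nova, hr), (Vega, hr), (Zephyr, hr)}

{(Argo, hr), (Echo, hr), (Nova, hr), (Vega, hr), (Zephyr, hr)}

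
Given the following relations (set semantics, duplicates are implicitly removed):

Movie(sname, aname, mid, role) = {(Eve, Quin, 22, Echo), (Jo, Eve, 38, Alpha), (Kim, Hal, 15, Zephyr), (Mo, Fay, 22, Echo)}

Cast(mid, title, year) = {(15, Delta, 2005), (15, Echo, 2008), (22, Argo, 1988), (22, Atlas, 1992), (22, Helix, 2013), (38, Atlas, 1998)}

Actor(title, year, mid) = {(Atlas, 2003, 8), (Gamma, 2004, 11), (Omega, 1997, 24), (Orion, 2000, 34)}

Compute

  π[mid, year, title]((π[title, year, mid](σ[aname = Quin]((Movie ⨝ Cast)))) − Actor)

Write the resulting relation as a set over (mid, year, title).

{(22, 1988, Argo), (22, 1992, Atlas), (22, 2013, Helix)}

Movie ⋈ Cast (natural join on mid): {(Eve, Quin, 22, Echo, Argo, 1988), (Eve, Quin, 22, Echo, Atlas, 1992), (Eve, Quin, 22, Echo, Helix, 2013), (Jo, Eve, 38, Alpha, Atlas, 1998), (Kim, Hal, 15, Zephyr, Delta, 2005), (Kim, Hal, 15, Zephyr, Echo, 2008), (Mo, Fay, 22, Echo, Argo, 1988), (Mo, Fay, 22, Echo, Atlas, 1992), (Mo, Fay, 22, Echo, Helix, 2013)}
σ[aname = Quin]: keep tuples satisfying aname = Quin → {(Eve, Quin, 22, Echo, Argo, 1988), (Eve, Quin, 22, Echo, Atlas, 1992), (Eve, Quin, 22, Echo, Helix, 2013)}
Projecting to title, year, mid: {(Argo, 1988, 22), (Atlas, 1992, 22), (Helix, 2013, 22)}
Set difference of the two operands is {(Argo, 1988, 22), (Atlas, 1992, 22), (Helix, 2013, 22)}.
Projecting to mid, year, title: {(22, 1988, Argo), (22, 1992, Atlas), (22, 2013, Helix)}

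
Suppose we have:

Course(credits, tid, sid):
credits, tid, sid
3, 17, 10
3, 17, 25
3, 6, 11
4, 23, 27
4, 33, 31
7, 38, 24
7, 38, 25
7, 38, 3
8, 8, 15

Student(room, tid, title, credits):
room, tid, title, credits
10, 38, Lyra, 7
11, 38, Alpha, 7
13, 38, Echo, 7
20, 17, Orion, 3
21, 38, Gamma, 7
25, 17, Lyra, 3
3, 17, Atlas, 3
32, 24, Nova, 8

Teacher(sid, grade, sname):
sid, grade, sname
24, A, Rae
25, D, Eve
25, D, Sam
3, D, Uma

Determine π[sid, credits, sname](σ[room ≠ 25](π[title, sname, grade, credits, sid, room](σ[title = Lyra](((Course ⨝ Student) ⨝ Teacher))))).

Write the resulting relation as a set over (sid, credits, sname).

Joining Course and Student on credits, tid yields {(3, 17, 10, 20, Orion), (3, 17, 10, 25, Lyra), (3, 17, 10, 3, Atlas), (3, 17, 25, 20, Orion), (3, 17, 25, 25, Lyra), (3, 17, 25, 3, Atlas), (7, 38, 24, 10, Lyra), (7, 38, 24, 11, Alpha), (7, 38, 24, 13, Echo), (7, 38, 24, 21, Gamma), (7, 38, 25, 10, Lyra), (7, 38, 25, 11, Alpha), (7, 38, 25, 13, Echo), (7, 38, 25, 21, Gamma), (7, 38, 3, 10, Lyra), (7, 38, 3, 11, Alpha), (7, 38, 3, 13, Echo), (7, 38, 3, 21, Gamma)}.
Joining (Course ⨝ Student) and Teacher on sid yields {(3, 17, 25, 20, Orion, D, Eve), (3, 17, 25, 20, Orion, D, Sam), (3, 17, 25, 25, Lyra, D, Eve), (3, 17, 25, 25, Lyra, D, Sam), (3, 17, 25, 3, Atlas, D, Eve), (3, 17, 25, 3, Atlas, D, Sam), (7, 38, 24, 10, Lyra, A, Rae), (7, 38, 24, 11, Alpha, A, Rae), (7, 38, 24, 13, Echo, A, Rae), (7, 38, 24, 21, Gamma, A, Rae), (7, 38, 25, 10, Lyra, D, Eve), (7, 38, 25, 10, Lyra, D, Sam), (7, 38, 25, 11, Alpha, D, Eve), (7, 38, 25, 11, Alpha, D, Sam), (7, 38, 25, 13, Echo, D, Eve), (7, 38, 25, 13, Echo, D, Sam), (7, 38, 25, 21, Gamma, D, Eve), (7, 38, 25, 21, Gamma, D, Sam), (7, 38, 3, 10, Lyra, D, Uma), (7, 38, 3, 11, Alpha, D, Uma), (7, 38, 3, 13, Echo, D, Uma), (7, 38, 3, 21, Gamma, D, Uma)}.
Selection title = Lyra: {(3, 17, 25, 25, Lyra, D, Eve), (3, 17, 25, 25, Lyra, D, Sam), (7, 38, 24, 10, Lyra, A, Rae), (7, 38, 25, 10, Lyra, D, Eve), (7, 38, 25, 10, Lyra, D, Sam), (7, 38, 3, 10, Lyra, D, Uma)}
π_{title, sname, grade, credits, sid, room} gives {(Lyra, Eve, D, 3, 25, 25), (Lyra, Eve, D, 7, 25, 10), (Lyra, Rae, A, 7, 24, 10), (Lyra, Sam, D, 3, 25, 25), (Lyra, Sam, D, 7, 25, 10), (Lyra, Uma, D, 7, 3, 10)}.
Selection room ≠ 25: {(Lyra, Eve, D, 7, 25, 10), (Lyra, Rae, A, 7, 24, 10), (Lyra, Sam, D, 7, 25, 10), (Lyra, Uma, D, 7, 3, 10)}
π_{sid, credits, sname} gives {(24, 7, Rae), (25, 7, Eve), (25, 7, Sam), (3, 7, Uma)}.

{(24, 7, Rae), (25, 7, Eve), (25, 7, Sam), (3, 7, Uma)}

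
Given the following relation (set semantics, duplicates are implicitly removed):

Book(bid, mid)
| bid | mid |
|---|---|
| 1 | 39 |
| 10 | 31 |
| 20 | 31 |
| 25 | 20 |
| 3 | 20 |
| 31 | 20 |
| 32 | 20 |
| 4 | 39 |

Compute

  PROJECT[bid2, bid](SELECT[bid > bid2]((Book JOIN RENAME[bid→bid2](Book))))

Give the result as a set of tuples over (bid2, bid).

ρ[bid→bid2]: schema becomes (bid2, mid); tuples unchanged.
Joining Book and RENAME[bid→bid2](Book) on mid yields {(1, 39, 1), (1, 39, 4), (10, 31, 10), (10, 31, 20), (20, 31, 10), (20, 31, 20), (25, 20, 25), (25, 20, 3), (25, 20, 31), (25, 20, 32), (3, 20, 25), (3, 20, 3), (3, 20, 31), (3, 20, 32), (31, 20, 25), (31, 20, 3), (31, 20, 31), (31, 20, 32), (32, 20, 25), (32, 20, 3), (32, 20, 31), (32, 20, 32), (4, 39, 1), (4, 39, 4)}.
Selection bid > bid2: {(20, 31, 10), (25, 20, 3), (31, 20, 25), (31, 20, 3), (32, 20, 25), (32, 20, 3), (32, 20, 31), (4, 39, 1)}
π[bid2, bid]: project onto (bid2, bid) → {(1, 4), (10, 20), (25, 31), (25, 32), (3, 25), (3, 31), (3, 32), (31, 32)}

{(1, 4), (10, 20), (25, 31), (25, 32), (3, 25), (3, 31), (3, 32), (31, 32)}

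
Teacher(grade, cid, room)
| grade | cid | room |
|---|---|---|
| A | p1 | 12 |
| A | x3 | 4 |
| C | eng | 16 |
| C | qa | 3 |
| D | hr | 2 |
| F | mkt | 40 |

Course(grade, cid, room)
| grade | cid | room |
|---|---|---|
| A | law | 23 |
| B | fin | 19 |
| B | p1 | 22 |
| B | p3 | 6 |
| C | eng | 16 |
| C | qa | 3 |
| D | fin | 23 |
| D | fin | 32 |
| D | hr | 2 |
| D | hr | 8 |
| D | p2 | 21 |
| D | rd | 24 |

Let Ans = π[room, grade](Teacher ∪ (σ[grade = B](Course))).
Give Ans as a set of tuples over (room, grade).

Selection grade = B: {(B, fin, 19), (B, p1, 22), (B, p3, 6)}
Set union of the two operands is {(A, p1, 12), (A, x3, 4), (B, fin, 19), (B, p1, 22), (B, p3, 6), (C, eng, 16), (C, qa, 3), (D, hr, 2), (F, mkt, 40)}.
Projecting to room, grade: {(12, A), (16, C), (19, B), (2, D), (22, B), (3, C), (4, A), (40, F), (6, B)}

{(12, A), (16, C), (19, B), (2, D), (22, B), (3, C), (4, A), (40, F), (6, B)}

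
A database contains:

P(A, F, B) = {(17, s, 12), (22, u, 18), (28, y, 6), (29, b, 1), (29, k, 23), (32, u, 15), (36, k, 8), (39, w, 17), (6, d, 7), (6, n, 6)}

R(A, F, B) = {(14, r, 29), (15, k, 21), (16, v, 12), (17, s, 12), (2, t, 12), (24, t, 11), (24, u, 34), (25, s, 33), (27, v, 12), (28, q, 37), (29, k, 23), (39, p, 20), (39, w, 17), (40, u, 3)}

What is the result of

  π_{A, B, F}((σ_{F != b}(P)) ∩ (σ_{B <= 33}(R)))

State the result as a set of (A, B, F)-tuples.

{(17, 12, s), (29, 23, k), (39, 17, w)}

Apply σ_{F != b}; surviving tuples: {(17, s, 12), (22, u, 18), (28, y, 6), (29, k, 23), (32, u, 15), (36, k, 8), (39, w, 17), (6, d, 7), (6, n, 6)}
Apply σ_{B <= 33}; surviving tuples: {(14, r, 29), (15, k, 21), (16, v, 12), (17, s, 12), (2, t, 12), (24, t, 11), (25, s, 33), (27, v, 12), (29, k, 23), (39, p, 20), (39, w, 17), (40, u, 3)}
Set intersection of the two operands is {(17, s, 12), (29, k, 23), (39, w, 17)}.
π[A, B, F]: project onto (A, B, F) → {(17, 12, s), (29, 23, k), (39, 17, w)}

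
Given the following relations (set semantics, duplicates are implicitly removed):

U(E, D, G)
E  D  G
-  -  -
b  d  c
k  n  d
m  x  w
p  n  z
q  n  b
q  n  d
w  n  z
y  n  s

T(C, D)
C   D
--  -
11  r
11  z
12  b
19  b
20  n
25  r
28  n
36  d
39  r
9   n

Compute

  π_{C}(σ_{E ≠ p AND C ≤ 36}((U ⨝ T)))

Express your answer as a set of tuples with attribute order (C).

Natural join on D: {(b, d, c, 36), (k, n, d, 20), (k, n, d, 28), (k, n, d, 9), (p, n, z, 20), (p, n, z, 28), (p, n, z, 9), (q, n, b, 20), (q, n, b, 28), (q, n, b, 9), (q, n, d, 20), (q, n, d, 28), (q, n, d, 9), (w, n, z, 20), (w, n, z, 28), (w, n, z, 9), (y, n, s, 20), (y, n, s, 28), (y, n, s, 9)}
Selection E ≠ p AND C ≤ 36: {(b, d, c, 36), (k, n, d, 20), (k, n, d, 28), (k, n, d, 9), (q, n, b, 20), (q, n, b, 28), (q, n, b, 9), (q, n, d, 20), (q, n, d, 28), (q, n, d, 9), (w, n, z, 20), (w, n, z, 28), (w, n, z, 9), (y, n, s, 20), (y, n, s, 28), (y, n, s, 9)}
π_{C} gives {20, 28, 36, 9} (12 duplicate(s) eliminated).

{20, 28, 36, 9}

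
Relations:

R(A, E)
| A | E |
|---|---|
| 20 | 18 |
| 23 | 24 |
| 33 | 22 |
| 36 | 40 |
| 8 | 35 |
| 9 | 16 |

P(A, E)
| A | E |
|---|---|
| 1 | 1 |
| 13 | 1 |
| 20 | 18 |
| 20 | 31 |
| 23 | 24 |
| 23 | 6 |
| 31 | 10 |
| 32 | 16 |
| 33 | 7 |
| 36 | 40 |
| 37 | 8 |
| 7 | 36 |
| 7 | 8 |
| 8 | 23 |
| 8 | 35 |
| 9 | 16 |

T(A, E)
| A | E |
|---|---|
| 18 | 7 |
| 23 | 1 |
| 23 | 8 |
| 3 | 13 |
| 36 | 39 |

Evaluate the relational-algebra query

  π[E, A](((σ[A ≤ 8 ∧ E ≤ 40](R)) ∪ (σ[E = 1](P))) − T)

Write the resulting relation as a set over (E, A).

Selection A ≤ 8 ∧ E ≤ 40: {(8, 35)}
Selection E = 1: {(1, 1), (13, 1)}
Union: {(8, 35)} with {(1, 1), (13, 1)} → {(1, 1), (13, 1), (8, 35)}
Difference: {(1, 1), (13, 1), (8, 35)} with {(18, 7), (23, 1), (23, 8), (3, 13), (36, 39)} → {(1, 1), (13, 1), (8, 35)}
Keep only column(s) E, A: {(1, 1), (1, 13), (35, 8)}

{(1, 1), (1, 13), (35, 8)}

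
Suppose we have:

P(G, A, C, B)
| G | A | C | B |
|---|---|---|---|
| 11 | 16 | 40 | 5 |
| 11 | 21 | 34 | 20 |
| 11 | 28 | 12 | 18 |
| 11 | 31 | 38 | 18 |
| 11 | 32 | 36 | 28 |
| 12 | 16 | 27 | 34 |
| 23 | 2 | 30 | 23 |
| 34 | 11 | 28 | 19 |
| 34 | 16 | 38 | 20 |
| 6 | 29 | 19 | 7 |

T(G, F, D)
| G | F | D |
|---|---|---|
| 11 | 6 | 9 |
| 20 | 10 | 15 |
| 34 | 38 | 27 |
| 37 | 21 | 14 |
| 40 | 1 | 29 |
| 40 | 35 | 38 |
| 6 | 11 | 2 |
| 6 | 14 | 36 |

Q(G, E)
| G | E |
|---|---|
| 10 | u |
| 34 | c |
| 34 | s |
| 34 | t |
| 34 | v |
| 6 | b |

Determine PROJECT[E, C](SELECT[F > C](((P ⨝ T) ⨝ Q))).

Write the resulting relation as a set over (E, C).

P ⋈ T (natural join on G): {(11, 16, 40, 5, 6, 9), (11, 21, 34, 20, 6, 9), (11, 28, 12, 18, 6, 9), (11, 31, 38, 18, 6, 9), (11, 32, 36, 28, 6, 9), (34, 11, 28, 19, 38, 27), (34, 16, 38, 20, 38, 27), (6, 29, 19, 7, 11, 2), (6, 29, 19, 7, 14, 36)}
(P ⨝ T) ⋈ Q (natural join on G): {(34, 11, 28, 19, 38, 27, c), (34, 11, 28, 19, 38, 27, s), (34, 11, 28, 19, 38, 27, t), (34, 11, 28, 19, 38, 27, v), (34, 16, 38, 20, 38, 27, c), (34, 16, 38, 20, 38, 27, s), (34, 16, 38, 20, 38, 27, t), (34, 16, 38, 20, 38, 27, v), (6, 29, 19, 7, 11, 2, b), (6, 29, 19, 7, 14, 36, b)}
Selection F > C: {(34, 11, 28, 19, 38, 27, c), (34, 11, 28, 19, 38, 27, s), (34, 11, 28, 19, 38, 27, t), (34, 11, 28, 19, 38, 27, v)}
Keep only column(s) E, C: {(c, 28), (s, 28), (t, 28), (v, 28)}

{(c, 28), (s, 28), (t, 28), (v, 28)}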